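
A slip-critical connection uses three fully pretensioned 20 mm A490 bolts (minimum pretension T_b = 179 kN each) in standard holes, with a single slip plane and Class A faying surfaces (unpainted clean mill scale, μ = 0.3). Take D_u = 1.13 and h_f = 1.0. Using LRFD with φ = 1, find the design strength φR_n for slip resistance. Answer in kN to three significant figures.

R_n = μ · D_u · h_f · T_b · n_s · n_b = 0.3 × 1.13 × 1.0 × 179 × 1 × 3 = 182 kN.
Design strength φR_n = 1 × 182 = 182 kN.

182 kN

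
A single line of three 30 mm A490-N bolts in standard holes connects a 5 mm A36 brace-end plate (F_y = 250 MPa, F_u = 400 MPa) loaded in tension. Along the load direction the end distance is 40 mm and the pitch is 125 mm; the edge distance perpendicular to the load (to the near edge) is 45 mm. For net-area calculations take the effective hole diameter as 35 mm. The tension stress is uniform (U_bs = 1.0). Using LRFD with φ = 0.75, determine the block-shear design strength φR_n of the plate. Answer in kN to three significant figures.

Shear plane L_v = 40 + 2·125 = 290 mm; A_gv = 290 × 5 = 1450 mm².
A_nv = (290 − 2.5·35) × 5 = 1012 mm².
A_nt = (45 − 0.5·35) × 5 = 137.5 mm².
0.6 F_u A_nv = 243 kN; 0.6 F_y A_gv = 217.5 kN → shear yielding governs the shear term.
R_n = 217.5 + 1.0 × 400 × 137.5 / 1000 = 272.5 kN.
Design strength φR_n = 0.75 × 272.5 = 204 kN.

204 kN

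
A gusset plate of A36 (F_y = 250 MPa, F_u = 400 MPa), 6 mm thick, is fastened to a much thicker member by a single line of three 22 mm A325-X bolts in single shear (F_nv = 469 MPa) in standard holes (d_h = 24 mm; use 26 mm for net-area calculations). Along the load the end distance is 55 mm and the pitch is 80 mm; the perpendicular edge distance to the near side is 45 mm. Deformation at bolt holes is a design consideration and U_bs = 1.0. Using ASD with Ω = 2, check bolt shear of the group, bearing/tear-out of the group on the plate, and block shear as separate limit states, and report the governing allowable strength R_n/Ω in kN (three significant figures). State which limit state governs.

Bolt shear: A_b = π·22²/4 = 380.1 mm²; R_n = 469 × 380.1 × 3 × 1 / 1000 = 534.8 kN → 534.8 / 2 = 267 kN.
Bearing: edge l_c = 43, r_n = 123.8 kN; interior l_c = 56, r_n = 126.7 kN; R_n = 123.8 + 2·126.7 = 377.3 kN → 189 kN.
Block shear: A_gv = 1290, A_nv = 900, A_nt = 192 mm²; R_n = min(0.6F_uA_nv, 0.6F_yA_gv) + U_bs·F_u·A_nt = 270.3 kN → 135 kN.
Block shear governs: 135 kN.

135 kN (block shear governs)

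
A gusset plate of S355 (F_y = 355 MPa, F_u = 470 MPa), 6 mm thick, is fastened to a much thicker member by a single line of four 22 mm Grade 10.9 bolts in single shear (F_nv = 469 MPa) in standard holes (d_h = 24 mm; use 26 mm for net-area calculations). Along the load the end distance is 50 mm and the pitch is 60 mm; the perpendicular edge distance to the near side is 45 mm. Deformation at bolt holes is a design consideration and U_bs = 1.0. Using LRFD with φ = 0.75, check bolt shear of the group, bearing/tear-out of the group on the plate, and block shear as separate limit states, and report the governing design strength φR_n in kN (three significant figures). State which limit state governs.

Bolt shear: A_b = π·22²/4 = 380.1 mm²; R_n = 469 × 380.1 × 4 × 1 / 1000 = 713.1 kN → 0.75 × 713.1 = 535 kN.
Bearing: edge l_c = 38, r_n = 128.6 kN; interior l_c = 36, r_n = 121.8 kN; R_n = 128.6 + 3·121.8 = 494.1 kN → 371 kN.
Block shear: A_gv = 1380, A_nv = 834, A_nt = 192 mm²; R_n = min(0.6F_uA_nv, 0.6F_yA_gv) + U_bs·F_u·A_nt = 325.4 kN → 244 kN.
Block shear governs: 244 kN.

244 kN (block shear governs)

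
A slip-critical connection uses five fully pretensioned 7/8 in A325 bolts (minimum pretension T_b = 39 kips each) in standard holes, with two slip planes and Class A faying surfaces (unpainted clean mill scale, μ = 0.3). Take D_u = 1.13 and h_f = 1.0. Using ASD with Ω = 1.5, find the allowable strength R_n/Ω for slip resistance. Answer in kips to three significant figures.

R_n = μ · D_u · h_f · T_b · n_s · n_b = 0.3 × 1.13 × 1.0 × 39 × 2 × 5 = 132.2 kips.
Allowable strength R_n/Ω = 132.2 / 1.5 = 88.1 kips.

88.1 kips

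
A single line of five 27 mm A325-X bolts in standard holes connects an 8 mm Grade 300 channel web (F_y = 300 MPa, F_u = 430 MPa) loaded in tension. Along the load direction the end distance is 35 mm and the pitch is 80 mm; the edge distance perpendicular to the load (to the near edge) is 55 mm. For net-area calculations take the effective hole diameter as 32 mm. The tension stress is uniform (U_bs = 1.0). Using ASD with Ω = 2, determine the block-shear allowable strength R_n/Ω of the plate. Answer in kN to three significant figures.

285 kN

Shear plane L_v = 35 + 4·80 = 355 mm; A_gv = 355 × 8 = 2840 mm².
A_nv = (355 − 4.5·32) × 8 = 1688 mm².
A_nt = (55 − 0.5·32) × 8 = 312 mm².
0.6 F_u A_nv = 435.5 kN; 0.6 F_y A_gv = 511.2 kN → shear rupture governs the shear term.
R_n = 435.5 + 1.0 × 430 × 312 / 1000 = 569.7 kN.
Allowable strength R_n/Ω = 569.7 / 2 = 285 kN.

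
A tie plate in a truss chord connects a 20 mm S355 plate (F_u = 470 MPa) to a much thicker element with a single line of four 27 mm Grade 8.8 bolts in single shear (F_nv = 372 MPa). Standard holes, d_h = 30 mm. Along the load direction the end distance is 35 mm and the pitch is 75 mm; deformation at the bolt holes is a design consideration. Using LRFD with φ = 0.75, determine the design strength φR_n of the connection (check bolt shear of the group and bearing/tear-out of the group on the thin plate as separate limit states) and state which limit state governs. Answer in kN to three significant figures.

Bolt shear: A_b = π·27²/4 = 572.6 mm²; R_n = 372 × 572.6 × 4 × 1 / 1000 = 852 kN → 0.75 × 852 = 639 kN.
Bearing (1.2 l_c t F_u ≤ 2.4 d t F_u): upper limit = 2.4·27·20·470 / 1000 = 609.1 kN.
  Edge l_c = 35 − 30/2 = 20 → r_n = 225.6 kN; interior l_c = 75 − 30 = 45 → r_n = 507.6 kN.
  R_n,bearing = 1·225.6 + 3·507.6 = 1748 kN → 0.75 × 1748 = 1310 kN.
Bolt shear governs: 639 kN.

639 kN (bolt shear governs)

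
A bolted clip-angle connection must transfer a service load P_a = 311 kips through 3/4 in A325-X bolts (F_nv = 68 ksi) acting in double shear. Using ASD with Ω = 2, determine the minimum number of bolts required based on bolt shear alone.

11 bolts

A_b = π·0.75²/4 = 0.4418 in².
Per-bolt allowable strength R_n/Ω = 68 × 0.4418 × 2 / 2 = 30.04 kips.
n ≥ 311 / 30.04 = 10.35 → use 11 bolts.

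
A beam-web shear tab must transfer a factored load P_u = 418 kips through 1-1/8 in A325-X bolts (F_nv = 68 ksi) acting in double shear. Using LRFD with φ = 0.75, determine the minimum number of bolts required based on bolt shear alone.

A_b = π·1.125²/4 = 0.994 in².
Per-bolt design strength φR_n = 0.75 × 68 × 0.994 × 2 = 101.4 kips.
n ≥ 418 / 101.4 = 4.123 → use 5 bolts.

5 bolts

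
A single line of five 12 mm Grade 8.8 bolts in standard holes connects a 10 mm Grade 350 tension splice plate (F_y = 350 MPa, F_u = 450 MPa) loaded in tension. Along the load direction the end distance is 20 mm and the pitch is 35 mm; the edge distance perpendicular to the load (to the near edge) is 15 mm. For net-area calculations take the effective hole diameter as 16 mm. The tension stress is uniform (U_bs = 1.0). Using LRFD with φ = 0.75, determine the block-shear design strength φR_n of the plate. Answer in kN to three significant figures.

Shear plane L_v = 20 + 4·35 = 160 mm; A_gv = 160 × 10 = 1600 mm².
A_nv = (160 − 4.5·16) × 10 = 880 mm².
A_nt = (15 − 0.5·16) × 10 = 70 mm².
0.6 F_u A_nv = 237.6 kN; 0.6 F_y A_gv = 336 kN → shear rupture governs the shear term.
R_n = 237.6 + 1.0 × 450 × 70 / 1000 = 269.1 kN.
Design strength φR_n = 0.75 × 269.1 = 202 kN.

202 kN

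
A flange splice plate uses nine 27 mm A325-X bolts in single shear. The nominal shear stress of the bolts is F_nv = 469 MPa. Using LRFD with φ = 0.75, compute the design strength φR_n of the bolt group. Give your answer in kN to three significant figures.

1810 kN

A_b = π × 27² / 4 = 572.6 mm².
R_n = F_nv · A_b · n · n_s = 469 × 572.6 × 9 × 1 / 1000 = 2417 kN.
Design strength φR_n = 0.75 × 2417 = 1810 kN.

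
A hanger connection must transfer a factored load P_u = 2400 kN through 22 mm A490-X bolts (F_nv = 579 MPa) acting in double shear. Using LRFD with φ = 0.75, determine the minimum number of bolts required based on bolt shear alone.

A_b = π·22²/4 = 380.1 mm².
Per-bolt design strength φR_n = 0.75 × 579 × 380.1 × 2 / 1000 = 330.1 kN.
n ≥ 2400 / 330.1 = 7.27 → use 8 bolts.

8 bolts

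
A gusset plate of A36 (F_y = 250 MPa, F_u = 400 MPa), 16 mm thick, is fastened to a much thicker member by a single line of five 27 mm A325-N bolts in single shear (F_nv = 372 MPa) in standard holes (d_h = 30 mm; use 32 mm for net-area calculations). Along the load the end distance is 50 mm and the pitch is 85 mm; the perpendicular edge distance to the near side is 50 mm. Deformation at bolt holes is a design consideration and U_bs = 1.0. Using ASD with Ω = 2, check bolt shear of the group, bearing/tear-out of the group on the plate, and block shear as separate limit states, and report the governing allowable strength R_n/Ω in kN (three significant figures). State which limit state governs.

532 kN (bolt shear governs)

Bolt shear: A_b = π·27²/4 = 572.6 mm²; R_n = 372 × 572.6 × 5 × 1 / 1000 = 1065 kN → 1065 / 2 = 532 kN.
Bearing: edge l_c = 35, r_n = 268.8 kN; interior l_c = 55, r_n = 414.7 kN; R_n = 268.8 + 4·414.7 = 1928 kN → 964 kN.
Block shear: A_gv = 6240, A_nv = 3936, A_nt = 544 mm²; R_n = min(0.6F_uA_nv, 0.6F_yA_gv) + U_bs·F_u·A_nt = 1154 kN → 577 kN.
Bolt shear governs: 532 kN.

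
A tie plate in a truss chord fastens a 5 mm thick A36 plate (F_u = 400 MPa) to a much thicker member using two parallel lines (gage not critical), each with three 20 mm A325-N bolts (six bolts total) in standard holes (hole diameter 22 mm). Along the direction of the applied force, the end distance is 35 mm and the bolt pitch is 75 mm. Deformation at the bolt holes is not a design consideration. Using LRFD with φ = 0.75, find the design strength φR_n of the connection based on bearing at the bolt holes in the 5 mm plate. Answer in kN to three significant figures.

468 kN

Per bolt r_n = 1.5 l_c t F_u ≤ 3.0 d t F_u; upper limit = 3.0 × 20 × 5 × 400 / 1000 = 120 kN.
Edge bolt: l_c = 35 − 22/2 = 24 mm → 1.5 × 24 × 5 × 400 / 1000 = 72 → r_n = 72 kN.
Interior bolts: l_c = 75 − 22 = 53 mm → 1.5 × 53 × 5 × 400 / 1000 = 159 → r_n = 120 kN.
R_n = 2 × 72 + 4 × 120 = 624 kN.
Design strength φR_n = 0.75 × 624 = 468 kN.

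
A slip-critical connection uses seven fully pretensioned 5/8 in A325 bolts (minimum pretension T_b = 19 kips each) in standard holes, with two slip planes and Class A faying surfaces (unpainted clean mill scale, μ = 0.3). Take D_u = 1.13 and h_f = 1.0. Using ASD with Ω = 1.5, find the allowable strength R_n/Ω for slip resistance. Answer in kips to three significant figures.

60.1 kips

R_n = μ · D_u · h_f · T_b · n_s · n_b = 0.3 × 1.13 × 1.0 × 19 × 2 × 7 = 90.17 kips.
Allowable strength R_n/Ω = 90.17 / 1.5 = 60.1 kips.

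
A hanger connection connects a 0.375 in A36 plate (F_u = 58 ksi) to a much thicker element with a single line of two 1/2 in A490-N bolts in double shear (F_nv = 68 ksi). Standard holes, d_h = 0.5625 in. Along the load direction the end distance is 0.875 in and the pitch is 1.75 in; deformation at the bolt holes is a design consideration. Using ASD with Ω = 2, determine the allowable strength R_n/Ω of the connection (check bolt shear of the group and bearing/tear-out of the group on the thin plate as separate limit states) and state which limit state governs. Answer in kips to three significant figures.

Bolt shear: A_b = π·0.5²/4 = 0.1963 in²; R_n = 68 × 0.1963 × 2 × 2 = 53.41 kips → 53.41 / 2 = 26.7 kips.
Bearing (1.2 l_c t F_u ≤ 2.4 d t F_u): upper limit = 2.4·0.5·0.375·58 = 26.1 kips.
  Edge l_c = 0.875 − 0.5625/2 = 0.5938 → r_n = 15.5 kips; interior l_c = 1.75 − 0.5625 = 1.188 → r_n = 26.1 kips.
  R_n,bearing = 1·15.5 + 1·26.1 = 41.6 kips → 41.6 / 2 = 20.8 kips.
Bearing governs: 20.8 kips.

20.8 kips (bearing governs)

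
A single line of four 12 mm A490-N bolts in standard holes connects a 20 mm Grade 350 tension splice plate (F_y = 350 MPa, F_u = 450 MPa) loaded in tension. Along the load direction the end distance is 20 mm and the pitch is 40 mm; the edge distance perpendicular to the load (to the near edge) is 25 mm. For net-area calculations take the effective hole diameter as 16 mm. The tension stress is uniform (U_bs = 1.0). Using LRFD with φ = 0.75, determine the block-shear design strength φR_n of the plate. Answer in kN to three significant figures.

455 kN

Shear plane L_v = 20 + 3·40 = 140 mm; A_gv = 140 × 20 = 2800 mm².
A_nv = (140 − 3.5·16) × 20 = 1680 mm².
A_nt = (25 − 0.5·16) × 20 = 340 mm².
0.6 F_u A_nv = 453.6 kN; 0.6 F_y A_gv = 588 kN → shear rupture governs the shear term.
R_n = 453.6 + 1.0 × 450 × 340 / 1000 = 606.6 kN.
Design strength φR_n = 0.75 × 606.6 = 455 kN.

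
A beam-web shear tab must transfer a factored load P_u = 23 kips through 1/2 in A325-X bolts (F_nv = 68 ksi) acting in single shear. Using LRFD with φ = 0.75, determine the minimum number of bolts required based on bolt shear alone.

3 bolts

A_b = π·0.5²/4 = 0.1963 in².
Per-bolt design strength φR_n = 0.75 × 68 × 0.1963 × 1 = 10.01 kips.
n ≥ 23 / 10.01 = 2.297 → use 3 bolts.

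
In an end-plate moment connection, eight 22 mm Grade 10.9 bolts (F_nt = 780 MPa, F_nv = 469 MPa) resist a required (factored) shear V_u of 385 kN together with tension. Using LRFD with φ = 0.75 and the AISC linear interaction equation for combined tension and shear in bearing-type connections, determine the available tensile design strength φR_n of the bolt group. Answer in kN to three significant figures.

A_b = π·22²/4 = 380.1 mm²; f_rv = 385 × 1000 / (8 × 380.1) = 126.6 MPa.
F'_nt = 1.3 F_nt − (F_nt / φF_nv) f_rv = 1.3·780 − (780/(0.75·469))·126.6 = 733.3 MPa, capped at F_nt → F'_nt = 733.3 MPa.
R_n = F'_nt · A_b · n = 733.3 × 380.1 × 8 / 1000 = 2230 kN.
Design strength φR_n = 0.75 × 2230 = 1670 kN.

1670 kN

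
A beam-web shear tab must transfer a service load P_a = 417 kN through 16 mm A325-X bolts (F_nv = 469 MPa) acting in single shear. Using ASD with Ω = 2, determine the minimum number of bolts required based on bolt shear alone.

A_b = π·16²/4 = 201.1 mm².
Per-bolt allowable strength R_n/Ω = 469 × 201.1 × 1 / 1000 / 2 = 47.15 kN.
n ≥ 417 / 47.15 = 8.844 → use 9 bolts.

9 bolts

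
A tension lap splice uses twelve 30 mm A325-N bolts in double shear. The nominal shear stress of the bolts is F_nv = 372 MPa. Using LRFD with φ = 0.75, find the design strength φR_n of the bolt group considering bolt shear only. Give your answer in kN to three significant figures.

4730 kN

A_b = π × 30² / 4 = 706.9 mm².
R_n = F_nv · A_b · n · n_s = 372 × 706.9 × 12 × 2 / 1000 = 6311 kN.
Design strength φR_n = 0.75 × 6311 = 4730 kN.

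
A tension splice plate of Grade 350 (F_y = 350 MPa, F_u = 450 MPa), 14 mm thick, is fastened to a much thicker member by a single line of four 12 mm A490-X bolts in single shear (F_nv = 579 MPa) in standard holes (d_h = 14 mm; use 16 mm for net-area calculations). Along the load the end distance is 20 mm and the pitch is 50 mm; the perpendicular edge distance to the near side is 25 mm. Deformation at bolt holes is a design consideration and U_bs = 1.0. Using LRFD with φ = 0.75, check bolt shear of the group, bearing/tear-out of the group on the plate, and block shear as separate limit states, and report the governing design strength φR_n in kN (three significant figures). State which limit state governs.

196 kN (bolt shear governs)

Bolt shear: A_b = π·12²/4 = 113.1 mm²; R_n = 579 × 113.1 × 4 × 1 / 1000 = 261.9 kN → 0.75 × 261.9 = 196 kN.
Bearing: edge l_c = 13, r_n = 98.28 kN; interior l_c = 36, r_n = 181.4 kN; R_n = 98.28 + 3·181.4 = 642.6 kN → 482 kN.
Block shear: A_gv = 2380, A_nv = 1596, A_nt = 238 mm²; R_n = min(0.6F_uA_nv, 0.6F_yA_gv) + U_bs·F_u·A_nt = 538 kN → 404 kN.
Bolt shear governs: 196 kN.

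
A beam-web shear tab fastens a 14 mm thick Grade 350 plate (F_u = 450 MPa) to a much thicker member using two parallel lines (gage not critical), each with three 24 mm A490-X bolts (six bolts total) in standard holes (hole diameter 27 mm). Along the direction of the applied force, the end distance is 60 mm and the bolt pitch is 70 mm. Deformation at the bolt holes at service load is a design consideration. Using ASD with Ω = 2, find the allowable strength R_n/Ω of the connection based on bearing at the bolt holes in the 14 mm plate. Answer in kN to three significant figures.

Per bolt r_n = 1.2 l_c t F_u ≤ 2.4 d t F_u; upper limit = 2.4 × 24 × 14 × 450 / 1000 = 362.9 kN.
Edge bolt: l_c = 60 − 27/2 = 46.5 mm → 1.2 × 46.5 × 14 × 450 / 1000 = 351.5 → r_n = 351.5 kN.
Interior bolts: l_c = 70 − 27 = 43 mm → 1.2 × 43 × 14 × 450 / 1000 = 325.1 → r_n = 325.1 kN.
R_n = 2 × 351.5 + 4 × 325.1 = 2003 kN.
Allowable strength R_n/Ω = 2003 / 2 = 1000 kN.

1000 kN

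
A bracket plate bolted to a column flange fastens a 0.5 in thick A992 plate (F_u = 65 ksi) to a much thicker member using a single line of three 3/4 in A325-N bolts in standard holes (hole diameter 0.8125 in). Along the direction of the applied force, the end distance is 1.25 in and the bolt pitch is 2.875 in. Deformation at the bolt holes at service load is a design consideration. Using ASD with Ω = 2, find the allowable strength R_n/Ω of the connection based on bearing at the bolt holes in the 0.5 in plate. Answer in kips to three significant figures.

Per bolt r_n = 1.2 l_c t F_u ≤ 2.4 d t F_u; upper limit = 2.4 × 0.75 × 0.5 × 65 = 58.5 kips.
Edge bolt: l_c = 1.25 − 0.8125/2 = 0.8438 in → 1.2 × 0.8438 × 0.5 × 65 = 32.91 → r_n = 32.91 kips.
Interior bolts: l_c = 2.875 − 0.8125 = 2.062 in → 1.2 × 2.062 × 0.5 × 65 = 80.44 → r_n = 58.5 kips.
R_n = 1 × 32.91 + 2 × 58.5 = 149.9 kips.
Allowable strength R_n/Ω = 149.9 / 2 = 75 kips.

75 kips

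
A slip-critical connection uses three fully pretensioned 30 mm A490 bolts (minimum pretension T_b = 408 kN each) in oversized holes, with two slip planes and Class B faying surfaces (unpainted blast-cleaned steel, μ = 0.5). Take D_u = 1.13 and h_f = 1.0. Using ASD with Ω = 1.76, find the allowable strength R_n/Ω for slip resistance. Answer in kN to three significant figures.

786 kN

R_n = μ · D_u · h_f · T_b · n_s · n_b = 0.5 × 1.13 × 1.0 × 408 × 2 × 3 = 1383 kN.
Allowable strength R_n/Ω = 1383 / 1.76 = 786 kN.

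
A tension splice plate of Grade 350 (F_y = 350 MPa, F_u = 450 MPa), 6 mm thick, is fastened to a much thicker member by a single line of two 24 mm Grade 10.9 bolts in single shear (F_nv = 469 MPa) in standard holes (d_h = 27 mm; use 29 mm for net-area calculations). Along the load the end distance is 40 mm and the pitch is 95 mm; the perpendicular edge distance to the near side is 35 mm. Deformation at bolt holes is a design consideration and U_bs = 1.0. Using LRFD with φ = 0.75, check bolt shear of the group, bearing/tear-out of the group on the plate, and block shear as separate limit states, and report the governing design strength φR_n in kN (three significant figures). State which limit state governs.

153 kN (block shear governs)

Bolt shear: A_b = π·24²/4 = 452.4 mm²; R_n = 469 × 452.4 × 2 × 1 / 1000 = 424.3 kN → 0.75 × 424.3 = 318 kN.
Bearing: edge l_c = 26.5, r_n = 85.86 kN; interior l_c = 68, r_n = 155.5 kN; R_n = 85.86 + 1·155.5 = 241.4 kN → 181 kN.
Block shear: A_gv = 810, A_nv = 549, A_nt = 123 mm²; R_n = min(0.6F_uA_nv, 0.6F_yA_gv) + U_bs·F_u·A_nt = 203.6 kN → 153 kN.
Block shear governs: 153 kN.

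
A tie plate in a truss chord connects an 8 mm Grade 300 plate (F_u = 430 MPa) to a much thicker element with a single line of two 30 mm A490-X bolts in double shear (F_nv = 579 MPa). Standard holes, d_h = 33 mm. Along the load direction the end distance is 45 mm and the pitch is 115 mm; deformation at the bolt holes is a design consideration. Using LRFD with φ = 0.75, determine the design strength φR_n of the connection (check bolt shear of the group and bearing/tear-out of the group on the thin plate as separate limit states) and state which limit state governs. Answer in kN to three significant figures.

Bolt shear: A_b = π·30²/4 = 706.9 mm²; R_n = 579 × 706.9 × 2 × 2 / 1000 = 1637 kN → 0.75 × 1637 = 1230 kN.
Bearing (1.2 l_c t F_u ≤ 2.4 d t F_u): upper limit = 2.4·30·8·430 / 1000 = 247.7 kN.
  Edge l_c = 45 − 33/2 = 28.5 → r_n = 117.6 kN; interior l_c = 115 − 33 = 82 → r_n = 247.7 kN.
  R_n,bearing = 1·117.6 + 1·247.7 = 365.3 kN → 0.75 × 365.3 = 274 kN.
Bearing governs: 274 kN.

274 kN (bearing governs)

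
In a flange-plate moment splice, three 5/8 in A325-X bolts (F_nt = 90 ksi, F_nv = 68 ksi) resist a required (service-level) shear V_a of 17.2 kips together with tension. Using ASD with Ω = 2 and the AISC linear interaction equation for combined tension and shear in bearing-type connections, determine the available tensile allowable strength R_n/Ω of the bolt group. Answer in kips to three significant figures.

31.1 kips

A_b = π·0.625²/4 = 0.3068 in²; f_rv = 17.2 / (3 × 0.3068) = 18.69 ksi.
F'_nt = 1.3 F_nt − (Ω F_nt / F_nv) f_rv = 1.3·90 − (2·90/68)·18.69 = 67.53 ksi, capped at F_nt → F'_nt = 67.53 ksi.
R_n = F'_nt · A_b · n = 67.53 × 0.3068 × 3 = 62.16 kips.
Allowable strength R_n/Ω = 62.16 / 2 = 31.1 kips.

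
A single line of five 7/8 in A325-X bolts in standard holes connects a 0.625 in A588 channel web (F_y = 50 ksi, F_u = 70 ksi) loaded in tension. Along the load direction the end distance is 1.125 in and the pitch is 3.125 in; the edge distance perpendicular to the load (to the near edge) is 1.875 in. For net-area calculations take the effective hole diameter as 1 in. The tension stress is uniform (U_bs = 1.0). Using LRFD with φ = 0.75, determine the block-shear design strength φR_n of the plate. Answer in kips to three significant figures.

Shear plane L_v = 1.125 + 4·3.125 = 13.62 in; A_gv = 13.62 × 0.625 = 8.516 in².
A_nv = (13.62 − 4.5·1) × 0.625 = 5.703 in².
A_nt = (1.875 − 0.5·1) × 0.625 = 0.8594 in².
0.6 F_u A_nv = 239.5 kips; 0.6 F_y A_gv = 255.5 kips → shear rupture governs the shear term.
R_n = 239.5 + 1.0 × 70 × 0.8594 = 299.7 kips.
Design strength φR_n = 0.75 × 299.7 = 225 kips.

225 kips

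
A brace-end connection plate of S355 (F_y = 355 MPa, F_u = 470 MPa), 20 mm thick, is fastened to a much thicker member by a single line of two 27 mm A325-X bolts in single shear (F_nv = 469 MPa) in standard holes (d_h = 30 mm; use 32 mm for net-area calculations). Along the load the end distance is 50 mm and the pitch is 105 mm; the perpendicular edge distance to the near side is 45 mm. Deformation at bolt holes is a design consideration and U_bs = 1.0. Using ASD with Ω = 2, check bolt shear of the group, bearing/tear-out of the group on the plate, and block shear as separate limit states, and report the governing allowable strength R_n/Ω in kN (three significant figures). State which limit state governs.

269 kN (bolt shear governs)

Bolt shear: A_b = π·27²/4 = 572.6 mm²; R_n = 469 × 572.6 × 2 × 1 / 1000 = 537.1 kN → 537.1 / 2 = 269 kN.
Bearing: edge l_c = 35, r_n = 394.8 kN; interior l_c = 75, r_n = 609.1 kN; R_n = 394.8 + 1·609.1 = 1004 kN → 502 kN.
Block shear: A_gv = 3100, A_nv = 2140, A_nt = 580 mm²; R_n = min(0.6F_uA_nv, 0.6F_yA_gv) + U_bs·F_u·A_nt = 876.1 kN → 438 kN.
Bolt shear governs: 269 kN.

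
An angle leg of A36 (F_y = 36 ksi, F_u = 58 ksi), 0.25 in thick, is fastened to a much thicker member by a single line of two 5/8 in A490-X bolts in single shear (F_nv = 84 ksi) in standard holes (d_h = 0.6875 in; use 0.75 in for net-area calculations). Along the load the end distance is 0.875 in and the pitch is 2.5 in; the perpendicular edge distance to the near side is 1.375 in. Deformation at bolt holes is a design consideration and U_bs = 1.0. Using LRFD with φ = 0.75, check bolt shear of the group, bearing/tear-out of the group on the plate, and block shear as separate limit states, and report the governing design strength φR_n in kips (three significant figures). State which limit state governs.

23.2 kips (bearing governs)

Bolt shear: A_b = π·0.625²/4 = 0.3068 in²; R_n = 84 × 0.3068 × 2 × 1 = 51.54 kips → 0.75 × 51.54 = 38.7 kips.
Bearing: edge l_c = 0.5312, r_n = 9.244 kips; interior l_c = 1.812, r_n = 21.75 kips; R_n = 9.244 + 1·21.75 = 30.99 kips → 23.2 kips.
Block shear: A_gv = 0.8438, A_nv = 0.5625, A_nt = 0.25 in²; R_n = min(0.6F_uA_nv, 0.6F_yA_gv) + U_bs·F_u·A_nt = 32.72 kips → 24.5 kips.
Bearing governs: 23.2 kips.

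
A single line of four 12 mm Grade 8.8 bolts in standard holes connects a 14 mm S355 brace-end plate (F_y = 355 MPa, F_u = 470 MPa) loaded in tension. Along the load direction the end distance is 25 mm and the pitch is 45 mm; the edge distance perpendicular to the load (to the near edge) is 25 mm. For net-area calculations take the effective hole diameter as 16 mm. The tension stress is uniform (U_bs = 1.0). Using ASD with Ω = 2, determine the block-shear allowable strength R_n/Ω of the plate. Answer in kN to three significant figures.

261 kN

Shear plane L_v = 25 + 3·45 = 160 mm; A_gv = 160 × 14 = 2240 mm².
A_nv = (160 − 3.5·16) × 14 = 1456 mm².
A_nt = (25 − 0.5·16) × 14 = 238 mm².
0.6 F_u A_nv = 410.6 kN; 0.6 F_y A_gv = 477.1 kN → shear rupture governs the shear term.
R_n = 410.6 + 1.0 × 470 × 238 / 1000 = 522.5 kN.
Allowable strength R_n/Ω = 522.5 / 2 = 261 kN.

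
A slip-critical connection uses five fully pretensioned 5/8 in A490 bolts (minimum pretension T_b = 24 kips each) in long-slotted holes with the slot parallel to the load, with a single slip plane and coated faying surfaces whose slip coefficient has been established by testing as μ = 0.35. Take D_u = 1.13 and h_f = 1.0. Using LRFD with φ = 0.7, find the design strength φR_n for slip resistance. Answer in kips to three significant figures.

R_n = μ · D_u · h_f · T_b · n_s · n_b = 0.35 × 1.13 × 1.0 × 24 × 1 × 5 = 47.46 kips.
Design strength φR_n = 0.7 × 47.46 = 33.2 kips.

33.2 kips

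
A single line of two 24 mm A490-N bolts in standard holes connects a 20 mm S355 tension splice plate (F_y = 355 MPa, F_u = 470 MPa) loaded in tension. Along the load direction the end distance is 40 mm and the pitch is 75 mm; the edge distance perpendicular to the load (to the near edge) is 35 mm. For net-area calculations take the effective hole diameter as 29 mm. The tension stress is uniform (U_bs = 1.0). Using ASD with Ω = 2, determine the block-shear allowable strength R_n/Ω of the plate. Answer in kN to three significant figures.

Shear plane L_v = 40 + 1·75 = 115 mm; A_gv = 115 × 20 = 2300 mm².
A_nv = (115 − 1.5·29) × 20 = 1430 mm².
A_nt = (35 − 0.5·29) × 20 = 410 mm².
0.6 F_u A_nv = 403.3 kN; 0.6 F_y A_gv = 489.9 kN → shear rupture governs the shear term.
R_n = 403.3 + 1.0 × 470 × 410 / 1000 = 596 kN.
Allowable strength R_n/Ω = 596 / 2 = 298 kN.

298 kN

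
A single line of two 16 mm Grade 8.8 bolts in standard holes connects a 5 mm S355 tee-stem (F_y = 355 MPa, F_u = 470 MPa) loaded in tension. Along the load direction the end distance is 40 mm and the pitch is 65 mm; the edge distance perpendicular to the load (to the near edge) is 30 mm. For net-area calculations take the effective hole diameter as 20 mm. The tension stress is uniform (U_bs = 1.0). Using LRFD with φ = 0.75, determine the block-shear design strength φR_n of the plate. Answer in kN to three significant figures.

115 kN

Shear plane L_v = 40 + 1·65 = 105 mm; A_gv = 105 × 5 = 525 mm².
A_nv = (105 − 1.5·20) × 5 = 375 mm².
A_nt = (30 − 0.5·20) × 5 = 100 mm².
0.6 F_u A_nv = 105.8 kN; 0.6 F_y A_gv = 111.8 kN → shear rupture governs the shear term.
R_n = 105.8 + 1.0 × 470 × 100 / 1000 = 152.8 kN.
Design strength φR_n = 0.75 × 152.8 = 115 kN.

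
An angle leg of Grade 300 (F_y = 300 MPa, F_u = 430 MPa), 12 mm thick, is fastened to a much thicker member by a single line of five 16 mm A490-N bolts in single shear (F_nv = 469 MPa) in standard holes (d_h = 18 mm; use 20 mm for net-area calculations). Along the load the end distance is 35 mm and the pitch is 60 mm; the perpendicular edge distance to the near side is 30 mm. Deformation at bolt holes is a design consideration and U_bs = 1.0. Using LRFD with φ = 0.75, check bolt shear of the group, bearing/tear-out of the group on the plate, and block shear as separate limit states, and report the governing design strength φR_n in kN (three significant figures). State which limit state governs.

354 kN (bolt shear governs)

Bolt shear: A_b = π·16²/4 = 201.1 mm²; R_n = 469 × 201.1 × 5 × 1 / 1000 = 471.5 kN → 0.75 × 471.5 = 354 kN.
Bearing: edge l_c = 26, r_n = 161 kN; interior l_c = 42, r_n = 198.1 kN; R_n = 161 + 4·198.1 = 953.6 kN → 715 kN.
Block shear: A_gv = 3300, A_nv = 2220, A_nt = 240 mm²; R_n = min(0.6F_uA_nv, 0.6F_yA_gv) + U_bs·F_u·A_nt = 676 kN → 507 kN.
Bolt shear governs: 354 kN.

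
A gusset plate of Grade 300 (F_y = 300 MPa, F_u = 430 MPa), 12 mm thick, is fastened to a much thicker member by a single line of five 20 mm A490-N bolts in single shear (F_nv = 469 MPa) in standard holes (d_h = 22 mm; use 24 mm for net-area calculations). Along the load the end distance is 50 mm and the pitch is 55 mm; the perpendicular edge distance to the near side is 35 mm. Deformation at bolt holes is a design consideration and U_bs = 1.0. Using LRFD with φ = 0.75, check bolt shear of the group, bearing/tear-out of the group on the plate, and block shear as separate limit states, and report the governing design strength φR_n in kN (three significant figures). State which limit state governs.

Bolt shear: A_b = π·20²/4 = 314.2 mm²; R_n = 469 × 314.2 × 5 × 1 / 1000 = 736.7 kN → 0.75 × 736.7 = 553 kN.
Bearing: edge l_c = 39, r_n = 241.5 kN; interior l_c = 33, r_n = 204.3 kN; R_n = 241.5 + 4·204.3 = 1059 kN → 794 kN.
Block shear: A_gv = 3240, A_nv = 1944, A_nt = 276 mm²; R_n = min(0.6F_uA_nv, 0.6F_yA_gv) + U_bs·F_u·A_nt = 620.2 kN → 465 kN.
Block shear governs: 465 kN.

465 kN (block shear governs)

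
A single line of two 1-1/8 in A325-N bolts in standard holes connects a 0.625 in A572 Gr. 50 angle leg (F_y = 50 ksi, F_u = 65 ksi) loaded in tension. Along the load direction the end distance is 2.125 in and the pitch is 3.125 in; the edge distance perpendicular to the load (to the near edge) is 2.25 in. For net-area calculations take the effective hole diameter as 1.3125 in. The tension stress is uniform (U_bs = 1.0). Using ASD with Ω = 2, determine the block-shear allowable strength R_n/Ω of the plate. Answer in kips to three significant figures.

72.4 kips

Shear plane L_v = 2.125 + 1·3.125 = 5.25 in; A_gv = 5.25 × 0.625 = 3.281 in².
A_nv = (5.25 − 1.5·1.3125) × 0.625 = 2.051 in².
A_nt = (2.25 − 0.5·1.3125) × 0.625 = 0.9961 in².
0.6 F_u A_nv = 79.98 kips; 0.6 F_y A_gv = 98.44 kips → shear rupture governs the shear term.
R_n = 79.98 + 1.0 × 65 × 0.9961 = 144.7 kips.
Allowable strength R_n/Ω = 144.7 / 2 = 72.4 kips.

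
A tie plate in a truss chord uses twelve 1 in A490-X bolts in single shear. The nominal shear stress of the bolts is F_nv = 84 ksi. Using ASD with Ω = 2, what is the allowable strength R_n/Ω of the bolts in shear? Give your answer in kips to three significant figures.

396 kips

A_b = π × 1² / 4 = 0.7854 in².
R_n = F_nv · A_b · n · n_s = 84 × 0.7854 × 12 × 1 = 791.7 kips.
Allowable strength R_n/Ω = 791.7 / 2 = 396 kips.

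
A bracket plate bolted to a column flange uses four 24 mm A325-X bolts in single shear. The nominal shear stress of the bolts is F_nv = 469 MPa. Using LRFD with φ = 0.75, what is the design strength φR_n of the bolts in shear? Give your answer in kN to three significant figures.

637 kN

A_b = π × 24² / 4 = 452.4 mm².
R_n = F_nv · A_b · n · n_s = 469 × 452.4 × 4 × 1 / 1000 = 848.7 kN.
Design strength φR_n = 0.75 × 848.7 = 637 kN.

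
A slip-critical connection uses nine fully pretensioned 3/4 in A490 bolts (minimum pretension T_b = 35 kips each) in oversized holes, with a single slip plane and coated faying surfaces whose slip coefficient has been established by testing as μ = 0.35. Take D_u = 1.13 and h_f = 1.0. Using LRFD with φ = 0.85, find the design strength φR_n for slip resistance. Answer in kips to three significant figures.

106 kips

R_n = μ · D_u · h_f · T_b · n_s · n_b = 0.35 × 1.13 × 1.0 × 35 × 1 × 9 = 124.6 kips.
Design strength φR_n = 0.85 × 124.6 = 106 kips.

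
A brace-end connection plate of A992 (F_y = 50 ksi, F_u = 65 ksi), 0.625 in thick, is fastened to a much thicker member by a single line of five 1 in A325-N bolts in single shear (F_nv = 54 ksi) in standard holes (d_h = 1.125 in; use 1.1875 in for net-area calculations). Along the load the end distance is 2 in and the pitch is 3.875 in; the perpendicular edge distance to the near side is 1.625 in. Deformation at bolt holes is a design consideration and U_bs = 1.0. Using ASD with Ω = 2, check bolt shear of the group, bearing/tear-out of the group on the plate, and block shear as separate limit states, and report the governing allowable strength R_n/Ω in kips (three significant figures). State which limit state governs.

106 kips (bolt shear governs)

Bolt shear: A_b = π·1²/4 = 0.7854 in²; R_n = 54 × 0.7854 × 5 × 1 = 212.1 kips → 212.1 / 2 = 106 kips.
Bearing: edge l_c = 1.438, r_n = 70.08 kips; interior l_c = 2.75, r_n = 97.5 kips; R_n = 70.08 + 4·97.5 = 460.1 kips → 230 kips.
Block shear: A_gv = 10.94, A_nv = 7.598, A_nt = 0.6445 in²; R_n = min(0.6F_uA_nv, 0.6F_yA_gv) + U_bs·F_u·A_nt = 338.2 kips → 169 kips.
Bolt shear governs: 106 kips.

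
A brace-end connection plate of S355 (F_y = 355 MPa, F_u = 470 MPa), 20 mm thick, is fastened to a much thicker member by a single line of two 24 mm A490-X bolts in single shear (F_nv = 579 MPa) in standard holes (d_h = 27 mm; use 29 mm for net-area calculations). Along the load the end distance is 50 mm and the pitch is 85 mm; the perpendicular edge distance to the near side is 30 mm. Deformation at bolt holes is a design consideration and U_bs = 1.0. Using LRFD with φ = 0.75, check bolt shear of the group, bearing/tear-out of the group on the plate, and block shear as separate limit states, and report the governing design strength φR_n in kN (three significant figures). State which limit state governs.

393 kN (bolt shear governs)

Bolt shear: A_b = π·24²/4 = 452.4 mm²; R_n = 579 × 452.4 × 2 × 1 / 1000 = 523.9 kN → 0.75 × 523.9 = 393 kN.
Bearing: edge l_c = 36.5, r_n = 411.7 kN; interior l_c = 58, r_n = 541.4 kN; R_n = 411.7 + 1·541.4 = 953.2 kN → 715 kN.
Block shear: A_gv = 2700, A_nv = 1830, A_nt = 310 mm²; R_n = min(0.6F_uA_nv, 0.6F_yA_gv) + U_bs·F_u·A_nt = 661.8 kN → 496 kN.
Bolt shear governs: 393 kN.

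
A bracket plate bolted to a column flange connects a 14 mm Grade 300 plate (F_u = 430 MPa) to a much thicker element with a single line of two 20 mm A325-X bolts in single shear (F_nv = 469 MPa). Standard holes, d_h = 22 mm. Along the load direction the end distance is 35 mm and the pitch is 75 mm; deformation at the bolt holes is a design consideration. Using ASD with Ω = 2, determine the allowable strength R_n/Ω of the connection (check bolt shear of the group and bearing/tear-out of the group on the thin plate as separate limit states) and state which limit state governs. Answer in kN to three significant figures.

Bolt shear: A_b = π·20²/4 = 314.2 mm²; R_n = 469 × 314.2 × 2 × 1 / 1000 = 294.7 kN → 294.7 / 2 = 147 kN.
Bearing (1.2 l_c t F_u ≤ 2.4 d t F_u): upper limit = 2.4·20·14·430 / 1000 = 289 kN.
  Edge l_c = 35 − 22/2 = 24 → r_n = 173.4 kN; interior l_c = 75 − 22 = 53 → r_n = 289 kN.
  R_n,bearing = 1·173.4 + 1·289 = 462.3 kN → 462.3 / 2 = 231 kN.
Bolt shear governs: 147 kN.

147 kN (bolt shear governs)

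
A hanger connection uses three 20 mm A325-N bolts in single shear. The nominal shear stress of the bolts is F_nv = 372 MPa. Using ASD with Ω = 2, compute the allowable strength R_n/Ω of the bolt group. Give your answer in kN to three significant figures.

175 kN

A_b = π × 20² / 4 = 314.2 mm².
R_n = F_nv · A_b · n · n_s = 372 × 314.2 × 3 × 1 / 1000 = 350.6 kN.
Allowable strength R_n/Ω = 350.6 / 2 = 175 kN.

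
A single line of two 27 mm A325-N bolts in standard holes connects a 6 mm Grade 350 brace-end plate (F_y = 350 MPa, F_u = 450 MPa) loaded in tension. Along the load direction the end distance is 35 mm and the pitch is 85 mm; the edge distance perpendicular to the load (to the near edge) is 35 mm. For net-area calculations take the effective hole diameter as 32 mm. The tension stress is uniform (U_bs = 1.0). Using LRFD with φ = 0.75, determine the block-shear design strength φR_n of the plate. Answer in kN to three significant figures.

Shear plane L_v = 35 + 1·85 = 120 mm; A_gv = 120 × 6 = 720 mm².
A_nv = (120 − 1.5·32) × 6 = 432 mm².
A_nt = (35 − 0.5·32) × 6 = 114 mm².
0.6 F_u A_nv = 116.6 kN; 0.6 F_y A_gv = 151.2 kN → shear rupture governs the shear term.
R_n = 116.6 + 1.0 × 450 × 114 / 1000 = 167.9 kN.
Design strength φR_n = 0.75 × 167.9 = 126 kN.

126 kN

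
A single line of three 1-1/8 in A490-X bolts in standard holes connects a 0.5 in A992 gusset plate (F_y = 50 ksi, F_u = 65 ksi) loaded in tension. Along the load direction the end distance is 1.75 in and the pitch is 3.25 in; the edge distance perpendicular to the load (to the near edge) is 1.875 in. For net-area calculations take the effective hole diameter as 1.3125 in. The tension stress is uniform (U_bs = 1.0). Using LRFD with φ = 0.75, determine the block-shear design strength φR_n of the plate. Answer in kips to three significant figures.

102 kips

Shear plane L_v = 1.75 + 2·3.25 = 8.25 in; A_gv = 8.25 × 0.5 = 4.125 in².
A_nv = (8.25 − 2.5·1.3125) × 0.5 = 2.484 in².
A_nt = (1.875 − 0.5·1.3125) × 0.5 = 0.6094 in².
0.6 F_u A_nv = 96.89 kips; 0.6 F_y A_gv = 123.8 kips → shear rupture governs the shear term.
R_n = 96.89 + 1.0 × 65 × 0.6094 = 136.5 kips.
Design strength φR_n = 0.75 × 136.5 = 102 kips.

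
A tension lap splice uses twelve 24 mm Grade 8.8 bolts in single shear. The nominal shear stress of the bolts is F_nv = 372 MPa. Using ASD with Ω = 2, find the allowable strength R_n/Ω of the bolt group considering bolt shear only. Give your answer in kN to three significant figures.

A_b = π × 24² / 4 = 452.4 mm².
R_n = F_nv · A_b · n · n_s = 372 × 452.4 × 12 × 1 / 1000 = 2019 kN.
Allowable strength R_n/Ω = 2019 / 2 = 1010 kN.

1010 kN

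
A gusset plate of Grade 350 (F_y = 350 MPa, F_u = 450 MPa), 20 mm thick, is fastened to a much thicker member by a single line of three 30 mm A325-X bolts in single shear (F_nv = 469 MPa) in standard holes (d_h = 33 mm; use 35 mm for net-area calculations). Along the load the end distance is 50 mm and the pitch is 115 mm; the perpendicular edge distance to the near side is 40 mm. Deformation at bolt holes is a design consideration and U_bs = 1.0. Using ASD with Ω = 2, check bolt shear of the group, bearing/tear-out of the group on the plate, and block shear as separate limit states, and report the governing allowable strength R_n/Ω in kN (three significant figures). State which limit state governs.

497 kN (bolt shear governs)

Bolt shear: A_b = π·30²/4 = 706.9 mm²; R_n = 469 × 706.9 × 3 × 1 / 1000 = 994.5 kN → 994.5 / 2 = 497 kN.
Bearing: edge l_c = 33.5, r_n = 361.8 kN; interior l_c = 82, r_n = 648 kN; R_n = 361.8 + 2·648 = 1658 kN → 829 kN.
Block shear: A_gv = 5600, A_nv = 3850, A_nt = 450 mm²; R_n = min(0.6F_uA_nv, 0.6F_yA_gv) + U_bs·F_u·A_nt = 1242 kN → 621 kN.
Bolt shear governs: 497 kN.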